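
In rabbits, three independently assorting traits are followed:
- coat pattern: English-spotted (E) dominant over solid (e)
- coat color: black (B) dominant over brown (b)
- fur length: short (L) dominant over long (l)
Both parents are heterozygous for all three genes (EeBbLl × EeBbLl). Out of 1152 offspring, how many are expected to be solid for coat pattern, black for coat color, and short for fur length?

Trihybrid cross: EeBbLl × EeBbLl
Each trait segregates independently with a 3:1 phenotypic ratio, so each gene contributes 3/4 (dominant) or 1/4 (recessive).
Target: solid (coat pattern), black (coat color), short (fur length)
Probability = product of independent per-trait probabilities
= 1/4 × 3/4 × 3/4 = 9/64
Expected count = 9/64 × 1152 = 162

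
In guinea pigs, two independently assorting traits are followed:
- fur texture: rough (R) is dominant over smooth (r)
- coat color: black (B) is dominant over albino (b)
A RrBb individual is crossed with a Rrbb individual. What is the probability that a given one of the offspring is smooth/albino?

Dihybrid cross RrBb × Rrbb — consider each gene separately:
fur texture: Rr × Rr → 1 RR, 2 Rr, 1 rr → 3 R_ : 1 rr (out of 4)
coat color: Bb × bb → 2 Bb, 2 bb → 2 B_ : 2 bb (out of 4)
Combine (counts out of 4 × 4 = 16): rough/black (R_B_) = 3×2 = 6; rough/albino (R_bb) = 3×2 = 6; smooth/black (rrB_) = 1×2 = 2; smooth/albino (rrbb) = 1×2 = 2
Phenotype counts (out of 16): 6 rough/black, 6 rough/albino, 2 smooth/black, 2 smooth/albino
smooth/albino: 2 out of 16
Probability: 2/16 = 1/8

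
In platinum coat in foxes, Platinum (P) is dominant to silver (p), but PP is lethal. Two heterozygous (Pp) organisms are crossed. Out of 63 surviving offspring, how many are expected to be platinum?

Cross: Pp × Pp
Punnett square offspring (before lethality): 1 PP, 2 Pp, 1 pp
The PP genotype is lethal (embryos die); surviving offspring: 2 Pp, 1 pp
platinum: 2 out of 3 → fraction 2/3
Expected count = 2/3 × 63 = 42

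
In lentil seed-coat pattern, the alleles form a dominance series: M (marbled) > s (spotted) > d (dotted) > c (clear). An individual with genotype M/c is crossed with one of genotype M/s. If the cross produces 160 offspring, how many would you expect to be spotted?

Cross: M/c × M/s
Allele dominance: M > s > d > c
Offspring genotypes: 1 M/M, 1 M/s, 1 M/c, 1 s/c
Phenotype counts: 3 marbled, 1 spotted
spotted: 1 out of 4 → fraction 1/4
Expected count = 1/4 × 160 = 40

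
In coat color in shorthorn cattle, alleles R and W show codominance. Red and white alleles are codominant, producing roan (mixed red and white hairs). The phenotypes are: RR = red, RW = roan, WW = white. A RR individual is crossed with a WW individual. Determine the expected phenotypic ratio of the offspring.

Punnett square for RR × WW:
Offspring genotypes: 4 RW
Phenotype counts: 4 roan
Ratio: all roan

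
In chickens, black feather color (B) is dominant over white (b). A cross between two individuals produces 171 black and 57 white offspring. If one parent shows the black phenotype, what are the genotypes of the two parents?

Observed offspring: 171 black, 57 white
The observed ratio simplifies to 3:1. White (bb) offspring appear, so each parent must contribute one b allele. The parent stated to show black carries B, so it is Bb. The other parent is then either Bb or bb: Bb × bb would give a 1:1 split, whereas Bb × Bb gives 3:1 — matching the data. So both parents are heterozygous (Bb × Bb).
Parent genotypes: Bb × Bb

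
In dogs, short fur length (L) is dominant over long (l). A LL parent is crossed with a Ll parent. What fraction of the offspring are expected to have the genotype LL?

Punnett square for LL × Ll:
Offspring genotypes: 2 LL, 2 Ll
Total offspring: 4
Count with target: 2
Probability: 2/4 = 1/2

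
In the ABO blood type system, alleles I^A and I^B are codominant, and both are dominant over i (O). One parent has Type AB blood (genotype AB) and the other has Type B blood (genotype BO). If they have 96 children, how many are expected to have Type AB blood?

Cross: AB × BO
Possible offspring genotypes: 1 AB, 1 AO, 1 BB, 1 BO
Blood type counts: 1 Type AB, 1 Type A, 2 Type B
Probability of Type AB: 1/4
Expected count = 1/4 × 96 = 24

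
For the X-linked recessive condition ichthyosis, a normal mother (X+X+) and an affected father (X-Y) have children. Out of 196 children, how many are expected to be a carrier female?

Cross: X+X+ × X-Y
Offspring: 2 X+X-, 2 X+Y
Probability of a carrier female: 2/4 = 1/2
Expected count = 1/2 × 196 = 98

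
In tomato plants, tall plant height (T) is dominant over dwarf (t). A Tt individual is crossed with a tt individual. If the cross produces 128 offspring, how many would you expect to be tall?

Punnett square for Tt × tt:
Offspring genotypes: 2 Tt, 2 tt
tall: 2, dwarf: 2
tall: 2 out of 4 → fraction 1/2
Expected count = 1/2 × 128 = 64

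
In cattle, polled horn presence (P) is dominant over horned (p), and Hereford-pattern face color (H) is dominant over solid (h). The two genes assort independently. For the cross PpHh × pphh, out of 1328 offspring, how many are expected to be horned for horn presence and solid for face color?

Dihybrid cross PpHh × pphh — consider each gene separately:
horn presence: Pp × pp → 2 Pp, 2 pp → 2 P_ : 2 pp (out of 4)
face color: Hh × hh → 2 Hh, 2 hh → 2 H_ : 2 hh (out of 4)
Looking for: horned (pp) and solid (hh)
P(horned) = 2/4, P(solid) = 2/4
P(both) = 2/4 × 2/4 = 4/16 = 1/4
Expected count = 1/4 × 1328 = 332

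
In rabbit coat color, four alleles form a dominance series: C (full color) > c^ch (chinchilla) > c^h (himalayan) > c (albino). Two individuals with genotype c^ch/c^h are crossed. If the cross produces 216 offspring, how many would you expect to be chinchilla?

Cross: c^ch/c^h × c^ch/c^h
Allele dominance: C > c^ch > c^h > c
Offspring genotypes: 1 c^ch/c^ch, 2 c^ch/c^h, 1 c^h/c^h
Phenotype counts: 3 chinchilla, 1 himalayan
chinchilla: 3 out of 4 → fraction 3/4
Expected count = 3/4 × 216 = 162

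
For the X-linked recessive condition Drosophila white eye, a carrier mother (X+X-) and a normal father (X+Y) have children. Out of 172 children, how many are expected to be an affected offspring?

Cross: X+X- × X+Y
Offspring: 1 X+X+, 1 X+Y, 1 X+X-, 1 X-Y
Probability of an affected offspring: 1/4
Expected count = 1/4 × 172 = 43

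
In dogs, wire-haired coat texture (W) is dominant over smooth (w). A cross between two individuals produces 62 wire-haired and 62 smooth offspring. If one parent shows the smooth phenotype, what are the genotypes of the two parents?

Observed offspring: 62 wire-haired, 62 smooth
The observed ratio simplifies to 1:1. One parent shows smooth, so its genotype must be ww. A 1:1 offspring split requires the other parent to be heterozygous (Ww).
Parent genotypes: ww × Ww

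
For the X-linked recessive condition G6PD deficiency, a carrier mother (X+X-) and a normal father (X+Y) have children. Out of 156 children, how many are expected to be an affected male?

Cross: X+X- × X+Y
Offspring: 1 X+X+, 1 X+Y, 1 X+X-, 1 X-Y
Probability of an affected male: 1/4
Expected count = 1/4 × 156 = 39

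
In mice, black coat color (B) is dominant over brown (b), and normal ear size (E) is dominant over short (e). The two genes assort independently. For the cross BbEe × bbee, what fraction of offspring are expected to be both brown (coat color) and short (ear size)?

Dihybrid cross BbEe × bbee — consider each gene separately:
coat color: Bb × bb → 2 Bb, 2 bb → 2 B_ : 2 bb (out of 4)
ear size: Ee × ee → 2 Ee, 2 ee → 2 E_ : 2 ee (out of 4)
Looking for: brown (bb) and short (ee)
P(brown) = 2/4, P(short) = 2/4
P(both) = 2/4 × 2/4 = 4/16 = 1/4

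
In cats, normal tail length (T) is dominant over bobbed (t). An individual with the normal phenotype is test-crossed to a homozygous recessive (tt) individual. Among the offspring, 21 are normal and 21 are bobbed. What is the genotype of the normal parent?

Test cross: ? × tt
Offspring: 21 normal, 21 bobbed — approximately 1:1.
A 1:1 ratio in a test cross indicates the unknown parent is heterozygous (Tt).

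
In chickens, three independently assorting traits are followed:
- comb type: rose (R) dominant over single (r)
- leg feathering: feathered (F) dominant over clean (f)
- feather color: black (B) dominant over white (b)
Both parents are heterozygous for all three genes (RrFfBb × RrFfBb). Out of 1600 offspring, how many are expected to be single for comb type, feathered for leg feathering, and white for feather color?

Trihybrid cross: RrFfBb × RrFfBb
Each trait segregates independently with a 3:1 phenotypic ratio, so each gene contributes 3/4 (dominant) or 1/4 (recessive).
Target: single (comb type), feathered (leg feathering), white (feather color)
Probability = product of independent per-trait probabilities
= 1/4 × 3/4 × 1/4 = 3/64
Expected count = 3/64 × 1600 = 75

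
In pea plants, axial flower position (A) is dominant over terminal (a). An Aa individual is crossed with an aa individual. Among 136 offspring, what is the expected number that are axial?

Punnett square for Aa × aa:
Offspring genotypes: 2 Aa, 2 aa
axial: 2, terminal: 2
axial: 2 out of 4 → fraction 1/2
Expected count = 1/2 × 136 = 68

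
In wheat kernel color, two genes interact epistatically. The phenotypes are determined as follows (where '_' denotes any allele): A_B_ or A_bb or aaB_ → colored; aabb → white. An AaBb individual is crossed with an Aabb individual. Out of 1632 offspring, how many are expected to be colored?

Cross: AaBb × Aabb — consider each gene separately:
A gene: Aa × Aa → 1 AA, 2 Aa, 1 aa → 3 A_ : 1 aa (out of 4)
B gene: Bb × bb → 2 Bb, 2 bb → 2 B_ : 2 bb (out of 4)
Genotype classes (out of 4 × 4 = 16): A_B_ = 3×2 = 6; A_bb = 3×2 = 6; aaB_ = 1×2 = 2; aabb = 1×2 = 2
Apply the phenotype rules: A_B_ (6) + A_bb (6) + aaB_ (2) → colored; aabb (2) → white
Phenotype counts (out of 16): 14 colored, 2 white
colored: 14 out of 16 → fraction 7/8
Expected count = 7/8 × 1632 = 1428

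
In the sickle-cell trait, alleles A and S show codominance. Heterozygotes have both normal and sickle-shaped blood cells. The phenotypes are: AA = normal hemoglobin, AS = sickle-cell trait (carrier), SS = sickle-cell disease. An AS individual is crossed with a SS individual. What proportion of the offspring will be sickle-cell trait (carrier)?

Punnett square for AS × SS:
Offspring genotypes: 2 AS, 2 SS
Phenotype counts: 2 sickle-cell trait (carrier), 2 sickle-cell disease
sickle-cell trait (carrier): 2 out of 4
Probability: 2/4 = 1/2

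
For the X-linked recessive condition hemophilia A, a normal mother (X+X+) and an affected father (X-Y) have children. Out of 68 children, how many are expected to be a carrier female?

Cross: X+X+ × X-Y
Offspring: 2 X+X-, 2 X+Y
Probability of a carrier female: 2/4 = 1/2
Expected count = 1/2 × 68 = 34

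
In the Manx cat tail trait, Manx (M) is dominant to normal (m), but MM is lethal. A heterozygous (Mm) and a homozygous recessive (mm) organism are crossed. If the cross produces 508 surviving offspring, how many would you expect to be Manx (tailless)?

Cross: Mm × mm
Punnett square offspring (before lethality): 2 Mm, 2 mm
No MM offspring are produced in this cross.
Manx (tailless): 2 out of 4 → fraction 1/2
Expected count = 1/2 × 508 = 254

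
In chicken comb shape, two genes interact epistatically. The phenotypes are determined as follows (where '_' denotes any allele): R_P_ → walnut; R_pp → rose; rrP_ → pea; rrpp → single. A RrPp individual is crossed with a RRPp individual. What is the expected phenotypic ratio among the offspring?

Cross: RrPp × RRPp — consider each gene separately:
R gene: Rr × RR → 2 RR, 2 Rr → 4 R_ (out of 4)
P gene: Pp × Pp → 1 PP, 2 Pp, 1 pp → 3 P_ : 1 pp (out of 4)
Genotype classes (out of 4 × 4 = 16): R_P_ = 4×3 = 12; R_pp = 4×1 = 4
Apply the phenotype rules: R_P_ (12) → walnut; R_pp (4) → rose
Phenotype counts (out of 16): 12 walnut, 4 rose
Ratio: 3 walnut : 1 rose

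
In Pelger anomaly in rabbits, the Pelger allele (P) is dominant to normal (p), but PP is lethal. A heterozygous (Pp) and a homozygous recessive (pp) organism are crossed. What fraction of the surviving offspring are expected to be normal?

Cross: Pp × pp
Punnett square offspring (before lethality): 2 Pp, 2 pp
No PP offspring are produced in this cross.
normal: 2 out of 4
Probability: 2/4 = 1/2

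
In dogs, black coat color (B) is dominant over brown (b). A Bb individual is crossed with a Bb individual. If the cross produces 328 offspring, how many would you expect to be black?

Punnett square for Bb × Bb:
Offspring genotypes: 1 BB, 2 Bb, 1 bb
black: 3, brown: 1
black: 3 out of 4 → fraction 3/4
Expected count = 3/4 × 328 = 246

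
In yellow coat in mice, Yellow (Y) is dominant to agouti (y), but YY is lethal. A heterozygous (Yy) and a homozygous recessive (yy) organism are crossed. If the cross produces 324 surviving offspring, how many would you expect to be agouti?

Cross: Yy × yy
Punnett square offspring (before lethality): 2 Yy, 2 yy
No YY offspring are produced in this cross.
agouti: 2 out of 4 → fraction 1/2
Expected count = 1/2 × 324 = 162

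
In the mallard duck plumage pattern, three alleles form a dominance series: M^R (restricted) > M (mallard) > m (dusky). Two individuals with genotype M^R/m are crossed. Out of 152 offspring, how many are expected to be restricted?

Cross: M^R/m × M^R/m
Allele dominance: M^R > M > m
Offspring genotypes: 1 M^R/M^R, 2 M^R/m, 1 m/m
Phenotype counts: 3 restricted, 1 dusky
restricted: 3 out of 4 → fraction 3/4
Expected count = 3/4 × 152 = 114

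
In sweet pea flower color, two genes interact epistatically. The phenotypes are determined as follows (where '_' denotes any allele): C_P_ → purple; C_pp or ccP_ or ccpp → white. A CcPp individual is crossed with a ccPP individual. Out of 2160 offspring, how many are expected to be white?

Cross: CcPp × ccPP — consider each gene separately:
C gene: Cc × cc → 2 Cc, 2 cc → 2 C_ : 2 cc (out of 4)
P gene: Pp × PP → 2 PP, 2 Pp → 4 P_ (out of 4)
Genotype classes (out of 4 × 4 = 16): C_P_ = 2×4 = 8; ccP_ = 2×4 = 8
Apply the phenotype rules: C_P_ (8) → purple; ccP_ (8) → white
Phenotype counts (out of 16): 8 purple, 8 white
white: 8 out of 16 → fraction 1/2
Expected count = 1/2 × 2160 = 1080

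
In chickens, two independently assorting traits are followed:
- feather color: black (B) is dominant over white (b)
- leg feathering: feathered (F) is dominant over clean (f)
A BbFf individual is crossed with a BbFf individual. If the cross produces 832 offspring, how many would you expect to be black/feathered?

Dihybrid cross BbFf × BbFf — consider each gene separately:
feather color: Bb × Bb → 1 BB, 2 Bb, 1 bb → 3 B_ : 1 bb (out of 4)
leg feathering: Ff × Ff → 1 FF, 2 Ff, 1 ff → 3 F_ : 1 ff (out of 4)
Combine (counts out of 4 × 4 = 16): black/feathered (B_F_) = 3×3 = 9; black/clean (B_ff) = 3×1 = 3; white/feathered (bbF_) = 1×3 = 3; white/clean (bbff) = 1×1 = 1
Phenotype counts (out of 16): 9 black/feathered, 3 black/clean, 3 white/feathered, 1 white/clean
black/feathered: 9 out of 16 → fraction 9/16
Expected count = 9/16 × 832 = 468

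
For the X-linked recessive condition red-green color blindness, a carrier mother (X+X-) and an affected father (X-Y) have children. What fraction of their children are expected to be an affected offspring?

Cross: X+X- × X-Y
Offspring: 1 X+X-, 1 X+Y, 1 X-X-, 1 X-Y
Probability of an affected offspring: 2/4 = 1/2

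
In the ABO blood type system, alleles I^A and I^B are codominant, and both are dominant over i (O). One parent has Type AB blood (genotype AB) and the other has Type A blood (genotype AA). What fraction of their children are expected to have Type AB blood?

Cross: AB × AA
Possible offspring genotypes: 2 AA, 2 AB
Blood type counts: 2 Type A, 2 Type AB
Probability of Type AB: 2/4 = 1/2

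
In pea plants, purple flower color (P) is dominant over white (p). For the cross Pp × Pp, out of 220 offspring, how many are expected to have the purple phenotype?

Punnett square for Pp × Pp:
Offspring genotypes: 1 PP, 2 Pp, 1 pp
Total offspring: 4
Count with target: 3
Probability: 3/4
Expected count = 3/4 × 220 = 165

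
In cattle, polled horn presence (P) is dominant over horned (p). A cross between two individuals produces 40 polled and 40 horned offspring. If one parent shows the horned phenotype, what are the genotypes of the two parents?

Observed offspring: 40 polled, 40 horned
The observed ratio simplifies to 1:1. One parent shows horned, so its genotype must be pp. A 1:1 offspring split requires the other parent to be heterozygous (Pp).
Parent genotypes: pp × Pp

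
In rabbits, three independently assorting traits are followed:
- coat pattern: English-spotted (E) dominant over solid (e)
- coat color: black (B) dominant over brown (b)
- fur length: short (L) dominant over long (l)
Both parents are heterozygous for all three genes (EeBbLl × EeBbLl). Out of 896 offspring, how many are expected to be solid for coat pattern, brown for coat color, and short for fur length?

Trihybrid cross: EeBbLl × EeBbLl
Each trait segregates independently with a 3:1 phenotypic ratio, so each gene contributes 3/4 (dominant) or 1/4 (recessive).
Target: solid (coat pattern), brown (coat color), short (fur length)
Probability = product of independent per-trait probabilities
= 1/4 × 1/4 × 3/4 = 3/64
Expected count = 3/64 × 896 = 42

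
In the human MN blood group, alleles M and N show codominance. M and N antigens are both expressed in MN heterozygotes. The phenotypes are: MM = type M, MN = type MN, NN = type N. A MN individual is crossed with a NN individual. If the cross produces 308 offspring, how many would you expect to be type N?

Punnett square for MN × NN:
Offspring genotypes: 2 MN, 2 NN
Phenotype counts: 2 type MN, 2 type N
type N: 2 out of 4 → fraction 1/2
Expected count = 1/2 × 308 = 154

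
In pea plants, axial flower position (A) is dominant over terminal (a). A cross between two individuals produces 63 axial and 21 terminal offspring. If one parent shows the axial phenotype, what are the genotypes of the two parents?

Observed offspring: 63 axial, 21 terminal
The observed ratio simplifies to 3:1. Terminal (aa) offspring appear, so each parent must contribute one a allele. The parent stated to show axial carries A, so it is Aa. The other parent is then either Aa or aa: Aa × aa would give a 1:1 split, whereas Aa × Aa gives 3:1 — matching the data. So both parents are heterozygous (Aa × Aa).
Parent genotypes: Aa × Aa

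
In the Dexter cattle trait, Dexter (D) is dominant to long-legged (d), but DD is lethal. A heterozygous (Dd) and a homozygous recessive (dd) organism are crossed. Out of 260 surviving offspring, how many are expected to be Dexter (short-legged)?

Cross: Dd × dd
Punnett square offspring (before lethality): 2 Dd, 2 dd
No DD offspring are produced in this cross.
Dexter (short-legged): 2 out of 4 → fraction 1/2
Expected count = 1/2 × 260 = 130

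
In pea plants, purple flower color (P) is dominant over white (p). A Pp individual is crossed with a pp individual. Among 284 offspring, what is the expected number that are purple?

Punnett square for Pp × pp:
Offspring genotypes: 2 Pp, 2 pp
purple: 2, white: 2
purple: 2 out of 4 → fraction 1/2
Expected count = 1/2 × 284 = 142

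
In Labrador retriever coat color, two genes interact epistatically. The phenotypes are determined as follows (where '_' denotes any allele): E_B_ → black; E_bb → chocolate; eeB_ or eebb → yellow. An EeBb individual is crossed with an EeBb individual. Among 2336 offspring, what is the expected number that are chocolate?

Cross: EeBb × EeBb — consider each gene separately:
E gene: Ee × Ee → 1 EE, 2 Ee, 1 ee → 3 E_ : 1 ee (out of 4)
B gene: Bb × Bb → 1 BB, 2 Bb, 1 bb → 3 B_ : 1 bb (out of 4)
Genotype classes (out of 4 × 4 = 16): E_B_ = 3×3 = 9; E_bb = 3×1 = 3; eeB_ = 1×3 = 3; eebb = 1×1 = 1
Apply the phenotype rules: E_B_ (9) → black; E_bb (3) → chocolate; eeB_ (3) + eebb (1) → yellow
Phenotype counts (out of 16): 9 black, 3 chocolate, 4 yellow
chocolate: 3 out of 16 → fraction 3/16
Expected count = 3/16 × 2336 = 438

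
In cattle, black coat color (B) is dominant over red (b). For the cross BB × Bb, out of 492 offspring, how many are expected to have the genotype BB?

Punnett square for BB × Bb:
Offspring genotypes: 2 BB, 2 Bb
Total offspring: 4
Count with target: 2
Probability: 2/4 = 1/2
Expected count = 1/2 × 492 = 246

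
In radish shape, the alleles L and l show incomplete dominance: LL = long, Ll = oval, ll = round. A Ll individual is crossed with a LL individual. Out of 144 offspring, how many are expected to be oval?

Punnett square for Ll × LL:
Offspring genotypes: 2 LL, 2 Ll
Phenotype counts: 2 long, 2 oval
oval: 2 out of 4 → fraction 1/2
Expected count = 1/2 × 144 = 72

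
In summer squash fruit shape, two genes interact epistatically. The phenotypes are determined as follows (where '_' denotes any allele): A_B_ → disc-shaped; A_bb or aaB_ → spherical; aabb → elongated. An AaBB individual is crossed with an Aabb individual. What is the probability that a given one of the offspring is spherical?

Cross: AaBB × Aabb — consider each gene separately:
A gene: Aa × Aa → 1 AA, 2 Aa, 1 aa → 3 A_ : 1 aa (out of 4)
B gene: BB × bb → 4 Bb → 4 B_ (out of 4)
Genotype classes (out of 4 × 4 = 16): A_B_ = 3×4 = 12; aaB_ = 1×4 = 4
Apply the phenotype rules: A_B_ (12) → disc-shaped; aaB_ (4) → spherical
Phenotype counts (out of 16): 12 disc-shaped, 4 spherical
spherical: 4 out of 16
Probability: 4/16 = 1/4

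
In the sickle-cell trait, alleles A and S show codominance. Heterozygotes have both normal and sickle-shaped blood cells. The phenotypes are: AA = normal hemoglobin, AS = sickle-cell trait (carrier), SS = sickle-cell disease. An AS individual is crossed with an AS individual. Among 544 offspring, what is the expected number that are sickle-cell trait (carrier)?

Punnett square for AS × AS:
Offspring genotypes: 1 AA, 2 AS, 1 SS
Phenotype counts: 1 normal hemoglobin, 2 sickle-cell trait (carrier), 1 sickle-cell disease
sickle-cell trait (carrier): 2 out of 4 → fraction 1/2
Expected count = 1/2 × 544 = 272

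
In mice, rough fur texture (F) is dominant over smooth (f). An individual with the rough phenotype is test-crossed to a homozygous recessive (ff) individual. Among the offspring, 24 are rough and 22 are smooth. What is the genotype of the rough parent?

Test cross: ? × ff
Offspring: 24 rough, 22 smooth — approximately 1:1.
A 1:1 ratio in a test cross indicates the unknown parent is heterozygous (Ff).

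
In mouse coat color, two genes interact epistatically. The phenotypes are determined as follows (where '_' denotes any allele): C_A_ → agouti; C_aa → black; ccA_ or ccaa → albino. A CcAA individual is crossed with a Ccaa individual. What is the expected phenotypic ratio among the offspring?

Cross: CcAA × Ccaa — consider each gene separately:
C gene: Cc × Cc → 1 CC, 2 Cc, 1 cc → 3 C_ : 1 cc (out of 4)
A gene: AA × aa → 4 Aa → 4 A_ (out of 4)
Genotype classes (out of 4 × 4 = 16): C_A_ = 3×4 = 12; ccA_ = 1×4 = 4
Apply the phenotype rules: C_A_ (12) → agouti; ccA_ (4) → albino
Phenotype counts (out of 16): 12 agouti, 4 albino
Ratio: 3 agouti : 1 albino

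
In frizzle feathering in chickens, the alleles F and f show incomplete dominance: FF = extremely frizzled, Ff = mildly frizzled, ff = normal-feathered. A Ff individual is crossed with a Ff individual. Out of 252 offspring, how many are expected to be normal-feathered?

Punnett square for Ff × Ff:
Offspring genotypes: 1 FF, 2 Ff, 1 ff
Phenotype counts: 1 extremely frizzled, 2 mildly frizzled, 1 normal-feathered
normal-feathered: 1 out of 4 → fraction 1/4
Expected count = 1/4 × 252 = 63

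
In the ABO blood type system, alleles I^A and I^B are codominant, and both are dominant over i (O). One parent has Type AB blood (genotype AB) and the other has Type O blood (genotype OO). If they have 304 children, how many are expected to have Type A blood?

Cross: AB × OO
Possible offspring genotypes: 2 AO, 2 BO
Blood type counts: 2 Type A, 2 Type B
Probability of Type A: 2/4 = 1/2
Expected count = 1/2 × 304 = 152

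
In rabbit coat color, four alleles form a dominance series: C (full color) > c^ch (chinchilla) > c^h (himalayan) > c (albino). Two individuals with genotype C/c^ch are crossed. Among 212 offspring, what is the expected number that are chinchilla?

Cross: C/c^ch × C/c^ch
Allele dominance: C > c^ch > c^h > c
Offspring genotypes: 1 C/C, 2 C/c^ch, 1 c^ch/c^ch
Phenotype counts: 3 full color, 1 chinchilla
chinchilla: 1 out of 4 → fraction 1/4
Expected count = 1/4 × 212 = 53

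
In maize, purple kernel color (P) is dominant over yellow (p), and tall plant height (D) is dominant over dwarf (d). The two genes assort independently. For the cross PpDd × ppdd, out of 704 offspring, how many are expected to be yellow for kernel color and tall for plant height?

Dihybrid cross PpDd × ppdd — consider each gene separately:
kernel color: Pp × pp → 2 Pp, 2 pp → 2 P_ : 2 pp (out of 4)
plant height: Dd × dd → 2 Dd, 2 dd → 2 D_ : 2 dd (out of 4)
Looking for: yellow (pp) and tall (D_)
P(yellow) = 2/4, P(tall) = 2/4
P(both) = 2/4 × 2/4 = 4/16 = 1/4
Expected count = 1/4 × 704 = 176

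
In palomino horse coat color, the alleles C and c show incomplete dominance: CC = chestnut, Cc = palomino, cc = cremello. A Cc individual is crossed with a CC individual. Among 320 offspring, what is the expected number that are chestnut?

Punnett square for Cc × CC:
Offspring genotypes: 2 CC, 2 Cc
Phenotype counts: 2 chestnut, 2 palomino
chestnut: 2 out of 4 → fraction 1/2
Expected count = 1/2 × 320 = 160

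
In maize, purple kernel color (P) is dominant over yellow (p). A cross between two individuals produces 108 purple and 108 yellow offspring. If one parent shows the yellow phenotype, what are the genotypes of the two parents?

Observed offspring: 108 purple, 108 yellow
The observed ratio simplifies to 1:1. One parent shows yellow, so its genotype must be pp. A 1:1 offspring split requires the other parent to be heterozygous (Pp).
Parent genotypes: pp × Pp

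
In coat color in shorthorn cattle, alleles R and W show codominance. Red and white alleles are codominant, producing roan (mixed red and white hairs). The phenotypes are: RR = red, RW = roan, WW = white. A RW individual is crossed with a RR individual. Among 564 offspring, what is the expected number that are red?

Punnett square for RW × RR:
Offspring genotypes: 2 RR, 2 RW
Phenotype counts: 2 red, 2 roan
red: 2 out of 4 → fraction 1/2
Expected count = 1/2 × 564 = 282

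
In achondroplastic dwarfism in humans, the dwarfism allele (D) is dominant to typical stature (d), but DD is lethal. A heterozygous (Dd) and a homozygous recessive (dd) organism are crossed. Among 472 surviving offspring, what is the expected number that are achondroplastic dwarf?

Cross: Dd × dd
Punnett square offspring (before lethality): 2 Dd, 2 dd
No DD offspring are produced in this cross.
achondroplastic dwarf: 2 out of 4 → fraction 1/2
Expected count = 1/2 × 472 = 236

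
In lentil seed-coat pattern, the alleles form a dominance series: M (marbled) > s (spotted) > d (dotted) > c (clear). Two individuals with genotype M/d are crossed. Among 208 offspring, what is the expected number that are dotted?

Cross: M/d × M/d
Allele dominance: M > s > d > c
Offspring genotypes: 1 M/M, 2 M/d, 1 d/d
Phenotype counts: 3 marbled, 1 dotted
dotted: 1 out of 4 → fraction 1/4
Expected count = 1/4 × 208 = 52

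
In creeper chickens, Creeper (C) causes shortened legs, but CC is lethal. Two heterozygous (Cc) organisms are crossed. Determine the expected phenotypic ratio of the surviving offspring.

Cross: Cc × Cc
Punnett square offspring (before lethality): 1 CC, 2 Cc, 1 cc
The CC genotype is lethal (embryos die); surviving offspring: 2 Cc, 1 cc
Ratio: 2 creeper : 1 normal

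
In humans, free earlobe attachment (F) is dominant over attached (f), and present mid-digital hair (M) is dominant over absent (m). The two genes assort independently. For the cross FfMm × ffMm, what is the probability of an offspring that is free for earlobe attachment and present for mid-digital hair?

Dihybrid cross FfMm × ffMm — consider each gene separately:
earlobe attachment: Ff × ff → 2 Ff, 2 ff → 2 F_ : 2 ff (out of 4)
mid-digital hair: Mm × Mm → 1 MM, 2 Mm, 1 mm → 3 M_ : 1 mm (out of 4)
Looking for: free (F_) and present (M_)
P(free) = 2/4, P(present) = 3/4
P(both) = 2/4 × 3/4 = 6/16 = 3/8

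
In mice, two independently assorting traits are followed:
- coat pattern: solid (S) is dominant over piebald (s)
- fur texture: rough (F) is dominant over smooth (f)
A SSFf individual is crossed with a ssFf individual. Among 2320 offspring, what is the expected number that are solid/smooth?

Dihybrid cross SSFf × ssFf — consider each gene separately:
coat pattern: SS × ss → 4 Ss → 4 S_ (out of 4)
fur texture: Ff × Ff → 1 FF, 2 Ff, 1 ff → 3 F_ : 1 ff (out of 4)
Combine (counts out of 4 × 4 = 16): solid/rough (S_F_) = 4×3 = 12; solid/smooth (S_ff) = 4×1 = 4
Phenotype counts (out of 16): 12 solid/rough, 4 solid/smooth
solid/smooth: 4 out of 16 → fraction 1/4
Expected count = 1/4 × 2320 = 580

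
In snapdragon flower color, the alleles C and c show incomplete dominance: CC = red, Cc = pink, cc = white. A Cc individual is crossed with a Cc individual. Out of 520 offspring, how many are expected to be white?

Punnett square for Cc × Cc:
Offspring genotypes: 1 CC, 2 Cc, 1 cc
Phenotype counts: 1 red, 2 pink, 1 white
white: 1 out of 4 → fraction 1/4
Expected count = 1/4 × 520 = 130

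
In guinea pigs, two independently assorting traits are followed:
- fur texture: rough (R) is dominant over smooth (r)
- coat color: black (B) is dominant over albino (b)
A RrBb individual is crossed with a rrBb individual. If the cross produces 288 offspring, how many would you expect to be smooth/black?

Dihybrid cross RrBb × rrBb — consider each gene separately:
fur texture: Rr × rr → 2 Rr, 2 rr → 2 R_ : 2 rr (out of 4)
coat color: Bb × Bb → 1 BB, 2 Bb, 1 bb → 3 B_ : 1 bb (out of 4)
Combine (counts out of 4 × 4 = 16): rough/black (R_B_) = 2×3 = 6; rough/albino (R_bb) = 2×1 = 2; smooth/black (rrB_) = 2×3 = 6; smooth/albino (rrbb) = 2×1 = 2
Phenotype counts (out of 16): 6 rough/black, 2 rough/albino, 6 smooth/black, 2 smooth/albino
smooth/black: 6 out of 16 → fraction 3/8
Expected count = 3/8 × 288 = 108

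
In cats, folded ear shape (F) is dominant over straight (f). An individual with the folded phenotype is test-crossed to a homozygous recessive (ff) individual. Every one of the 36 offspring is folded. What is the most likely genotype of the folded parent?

Test cross: ? × ff
All offspring are folded.
If the unknown parent were heterozygous (Ff), about half of 36 offspring would be straight; none are. The unknown parent is most likely homozygous dominant (FF).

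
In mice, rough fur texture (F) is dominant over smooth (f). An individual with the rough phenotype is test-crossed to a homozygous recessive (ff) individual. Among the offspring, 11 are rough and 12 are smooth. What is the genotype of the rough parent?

Test cross: ? × ff
Offspring: 11 rough, 12 smooth — approximately 1:1.
A 1:1 ratio in a test cross indicates the unknown parent is heterozygous (Ff).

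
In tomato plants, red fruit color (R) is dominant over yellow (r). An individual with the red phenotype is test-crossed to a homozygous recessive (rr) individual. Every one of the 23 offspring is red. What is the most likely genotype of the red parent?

Test cross: ? × rr
All offspring are red.
If the unknown parent were heterozygous (Rr), about half of 23 offspring would be yellow; none are. The unknown parent is most likely homozygous dominant (RR).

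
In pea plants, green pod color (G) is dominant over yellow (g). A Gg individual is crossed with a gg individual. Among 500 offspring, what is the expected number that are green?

Punnett square for Gg × gg:
Offspring genotypes: 2 Gg, 2 gg
green: 2, yellow: 2
green: 2 out of 4 → fraction 1/2
Expected count = 1/2 × 500 = 250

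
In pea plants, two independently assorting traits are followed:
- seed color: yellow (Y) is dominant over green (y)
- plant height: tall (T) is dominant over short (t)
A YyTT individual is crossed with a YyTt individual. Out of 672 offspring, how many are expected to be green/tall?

Dihybrid cross YyTT × YyTt — consider each gene separately:
seed color: Yy × Yy → 1 YY, 2 Yy, 1 yy → 3 Y_ : 1 yy (out of 4)
plant height: TT × Tt → 2 TT, 2 Tt → 4 T_ (out of 4)
Combine (counts out of 4 × 4 = 16): yellow/tall (Y_T_) = 3×4 = 12; green/tall (yyT_) = 1×4 = 4
Phenotype counts (out of 16): 12 yellow/tall, 4 green/tall
green/tall: 4 out of 16 → fraction 1/4
Expected count = 1/4 × 672 = 168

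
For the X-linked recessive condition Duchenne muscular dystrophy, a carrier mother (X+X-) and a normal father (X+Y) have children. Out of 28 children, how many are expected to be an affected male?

Cross: X+X- × X+Y
Offspring: 1 X+X+, 1 X+Y, 1 X+X-, 1 X-Y
Probability of an affected male: 1/4
Expected count = 1/4 × 28 = 7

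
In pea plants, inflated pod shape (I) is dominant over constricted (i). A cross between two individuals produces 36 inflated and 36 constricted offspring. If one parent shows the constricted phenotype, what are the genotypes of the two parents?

Observed offspring: 36 inflated, 36 constricted
The observed ratio simplifies to 1:1. One parent shows constricted, so its genotype must be ii. A 1:1 offspring split requires the other parent to be heterozygous (Ii).
Parent genotypes: ii × Ii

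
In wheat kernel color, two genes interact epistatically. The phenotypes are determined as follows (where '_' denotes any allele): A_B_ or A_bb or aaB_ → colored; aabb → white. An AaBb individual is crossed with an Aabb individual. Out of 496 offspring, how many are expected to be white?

Cross: AaBb × Aabb — consider each gene separately:
A gene: Aa × Aa → 1 AA, 2 Aa, 1 aa → 3 A_ : 1 aa (out of 4)
B gene: Bb × bb → 2 Bb, 2 bb → 2 B_ : 2 bb (out of 4)
Genotype classes (out of 4 × 4 = 16): A_B_ = 3×2 = 6; A_bb = 3×2 = 6; aaB_ = 1×2 = 2; aabb = 1×2 = 2
Apply the phenotype rules: A_B_ (6) + A_bb (6) + aaB_ (2) → colored; aabb (2) → white
Phenotype counts (out of 16): 14 colored, 2 white
white: 2 out of 16 → fraction 1/8
Expected count = 1/8 × 496 = 62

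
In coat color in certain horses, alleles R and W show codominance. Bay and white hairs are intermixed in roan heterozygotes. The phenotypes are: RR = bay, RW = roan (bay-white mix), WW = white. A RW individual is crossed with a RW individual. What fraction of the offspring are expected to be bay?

Punnett square for RW × RW:
Offspring genotypes: 1 RR, 2 RW, 1 WW
Phenotype counts: 1 bay, 2 roan (bay-white mix), 1 white
bay: 1 out of 4
Probability: 1/4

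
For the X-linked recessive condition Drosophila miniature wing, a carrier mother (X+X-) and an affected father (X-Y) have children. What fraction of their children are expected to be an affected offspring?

Cross: X+X- × X-Y
Offspring: 1 X+X-, 1 X+Y, 1 X-X-, 1 X-Y
Probability of an affected offspring: 2/4 = 1/2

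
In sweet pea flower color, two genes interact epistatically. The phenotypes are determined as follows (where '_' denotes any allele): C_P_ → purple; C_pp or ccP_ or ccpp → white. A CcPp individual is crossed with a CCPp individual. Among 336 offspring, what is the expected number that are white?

Cross: CcPp × CCPp — consider each gene separately:
C gene: Cc × CC → 2 CC, 2 Cc → 4 C_ (out of 4)
P gene: Pp × Pp → 1 PP, 2 Pp, 1 pp → 3 P_ : 1 pp (out of 4)
Genotype classes (out of 4 × 4 = 16): C_P_ = 4×3 = 12; C_pp = 4×1 = 4
Apply the phenotype rules: C_P_ (12) → purple; C_pp (4) → white
Phenotype counts (out of 16): 12 purple, 4 white
white: 4 out of 16 → fraction 1/4
Expected count = 1/4 × 336 = 84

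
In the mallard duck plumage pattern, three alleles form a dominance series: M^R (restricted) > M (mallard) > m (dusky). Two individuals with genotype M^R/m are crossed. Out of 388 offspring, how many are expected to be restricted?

Cross: M^R/m × M^R/m
Allele dominance: M^R > M > m
Offspring genotypes: 1 M^R/M^R, 2 M^R/m, 1 m/m
Phenotype counts: 3 restricted, 1 dusky
restricted: 3 out of 4 → fraction 3/4
Expected count = 3/4 × 388 = 291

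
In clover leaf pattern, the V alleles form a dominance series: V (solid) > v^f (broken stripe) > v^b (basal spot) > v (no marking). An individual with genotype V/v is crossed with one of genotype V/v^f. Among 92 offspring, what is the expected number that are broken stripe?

Cross: V/v × V/v^f
Allele dominance: V > v^f > v^b > v
Offspring genotypes: 1 V/V, 1 V/v^f, 1 V/v, 1 v^f/v
Phenotype counts: 3 solid, 1 broken stripe
broken stripe: 1 out of 4 → fraction 1/4
Expected count = 1/4 × 92 = 23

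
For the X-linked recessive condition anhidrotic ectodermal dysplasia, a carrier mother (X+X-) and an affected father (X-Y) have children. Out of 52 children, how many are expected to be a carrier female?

Cross: X+X- × X-Y
Offspring: 1 X+X-, 1 X+Y, 1 X-X-, 1 X-Y
Probability of a carrier female: 1/4
Expected count = 1/4 × 52 = 13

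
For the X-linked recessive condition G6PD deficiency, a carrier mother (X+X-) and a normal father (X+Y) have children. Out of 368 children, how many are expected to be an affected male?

Cross: X+X- × X+Y
Offspring: 1 X+X+, 1 X+Y, 1 X+X-, 1 X-Y
Probability of an affected male: 1/4
Expected count = 1/4 × 368 = 92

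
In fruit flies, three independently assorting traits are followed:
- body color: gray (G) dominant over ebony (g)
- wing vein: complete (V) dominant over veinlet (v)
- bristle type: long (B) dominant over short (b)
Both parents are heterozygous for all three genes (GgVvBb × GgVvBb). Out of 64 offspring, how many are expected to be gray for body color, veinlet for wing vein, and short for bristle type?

Trihybrid cross: GgVvBb × GgVvBb
Each trait segregates independently with a 3:1 phenotypic ratio, so each gene contributes 3/4 (dominant) or 1/4 (recessive).
Target: gray (body color), veinlet (wing vein), short (bristle type)
Probability = product of independent per-trait probabilities
= 3/4 × 1/4 × 1/4 = 3/64
Expected count = 3/64 × 64 = 3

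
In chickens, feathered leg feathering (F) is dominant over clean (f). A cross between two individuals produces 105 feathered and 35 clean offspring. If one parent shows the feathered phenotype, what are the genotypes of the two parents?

Observed offspring: 105 feathered, 35 clean
The observed ratio simplifies to 3:1. Clean (ff) offspring appear, so each parent must contribute one f allele. The parent stated to show feathered carries F, so it is Ff. The other parent is then either Ff or ff: Ff × ff would give a 1:1 split, whereas Ff × Ff gives 3:1 — matching the data. So both parents are heterozygous (Ff × Ff).
Parent genotypes: Ff × Ff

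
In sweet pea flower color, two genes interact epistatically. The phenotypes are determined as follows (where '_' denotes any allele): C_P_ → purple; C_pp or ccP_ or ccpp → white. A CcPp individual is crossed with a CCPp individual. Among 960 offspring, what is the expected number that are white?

Cross: CcPp × CCPp — consider each gene separately:
C gene: Cc × CC → 2 CC, 2 Cc → 4 C_ (out of 4)
P gene: Pp × Pp → 1 PP, 2 Pp, 1 pp → 3 P_ : 1 pp (out of 4)
Genotype classes (out of 4 × 4 = 16): C_P_ = 4×3 = 12; C_pp = 4×1 = 4
Apply the phenotype rules: C_P_ (12) → purple; C_pp (4) → white
Phenotype counts (out of 16): 12 purple, 4 white
white: 4 out of 16 → fraction 1/4
Expected count = 1/4 × 960 = 240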